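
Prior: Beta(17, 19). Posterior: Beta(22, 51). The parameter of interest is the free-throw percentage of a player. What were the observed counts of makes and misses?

5 makes and 32 misses

A Beta(a, b) prior with s successes and f failures in binomial data gives a Beta(a+s, b+f) posterior.
Match parameters: s=22−17=5, f=51−19=32.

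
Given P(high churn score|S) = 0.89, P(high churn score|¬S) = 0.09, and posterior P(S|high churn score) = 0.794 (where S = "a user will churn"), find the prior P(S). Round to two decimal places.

Bayes' rule in odds form gives O(S|E) = O(S)·[P(E|S)/P(E|¬S)], hence O(S) = O(S|E)/LR.
Posterior odds = 0.794/(1−0.794) = 3.8544. LR = 0.89/0.09 = 9.8889.
Prior odds = 3.8544/9.8889 = 0.3898, so P(S) = 0.3898/(1+0.3898) ≈ 0.28.

P(S) = 0.28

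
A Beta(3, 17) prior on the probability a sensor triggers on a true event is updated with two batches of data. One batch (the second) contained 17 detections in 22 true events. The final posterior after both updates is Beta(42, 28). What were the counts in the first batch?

22 detections and 6 misses

Sequential conjugate updates are equivalent to a single update on the pooled data, so total successes = posterior α − prior α and total failures = posterior β − prior β.
Total across both batches: 42−3=39 detections, 28−17=11 misses.
Subtract the second batch: 39−17=22 detections and 11−5=6 misses.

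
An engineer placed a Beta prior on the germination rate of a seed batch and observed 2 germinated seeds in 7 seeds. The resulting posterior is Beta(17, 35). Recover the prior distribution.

A Beta(α, β) prior with s successes and f failures in binomial data gives a Beta(α+s, β+f) posterior.
So α = 17 − 2 = 15 and β = 35 − 5 = 30.

Beta(15, 30)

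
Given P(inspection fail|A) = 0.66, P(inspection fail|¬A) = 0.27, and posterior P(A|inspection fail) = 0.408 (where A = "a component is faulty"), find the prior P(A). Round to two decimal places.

P(A) = 0.22

Bayes' rule in odds form gives O(A|E) = O(A)·[P(E|A)/P(E|¬A)], hence O(A) = O(A|E)/LR.
Posterior odds = 0.408/(1−0.408) = 0.6892. LR = 0.66/0.27 = 2.4444.
Prior odds = 0.6892/2.4444 = 0.2820, so P(A) = 0.2820/(1+0.2820) ≈ 0.22.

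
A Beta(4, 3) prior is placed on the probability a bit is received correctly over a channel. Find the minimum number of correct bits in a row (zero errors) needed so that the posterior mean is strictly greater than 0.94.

After k correct bits and 0 errors the posterior is Beta(4+k, 3), with mean (4+k)/(4+3+k).
Set (4+k)/(7+k) > 0.94 and solve: k > (0.94·7 − 4)/(1 − 0.94) = 43.000.
The smallest integer exceeding 43.000 is 44.

k = 44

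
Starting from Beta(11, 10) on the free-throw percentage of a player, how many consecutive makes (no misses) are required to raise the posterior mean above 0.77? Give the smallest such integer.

k = 23

After k makes and 0 misses the posterior is Beta(11+k, 10), with mean (11+k)/(11+10+k).
Set (11+k)/(21+k) > 0.77 and solve: k > (0.77·21 − 11)/(1 − 0.77) = 22.478.
The smallest integer exceeding 22.478 is 23.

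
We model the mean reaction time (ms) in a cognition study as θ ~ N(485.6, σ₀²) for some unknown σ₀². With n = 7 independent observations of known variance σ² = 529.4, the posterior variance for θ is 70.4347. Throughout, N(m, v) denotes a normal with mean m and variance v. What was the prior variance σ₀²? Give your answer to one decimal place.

Posterior precision equals prior precision plus data precision: 1/σ_n² = 1/σ₀² + n/σ².
So 1/σ₀² = 1/70.4347 − 7/529.4 = 0.014198 − 0.013223 = 0.000975.
Hence σ₀² = 1/0.000975 ≈ 1025.6.

σ₀² = 1025.6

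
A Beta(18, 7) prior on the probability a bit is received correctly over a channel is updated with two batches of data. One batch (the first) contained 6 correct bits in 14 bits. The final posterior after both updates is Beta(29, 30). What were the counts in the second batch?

Because Beta–binomial updating is additive in the counts, the combined data contributed (α_post−α_prior, β_post−β_prior) successes and failures.
Total across both batches: 29−18=11 correct bits, 30−7=23 errors.
Subtract the first batch: 11−6=5 correct bits and 23−8=15 errors.

5 correct bits and 15 errors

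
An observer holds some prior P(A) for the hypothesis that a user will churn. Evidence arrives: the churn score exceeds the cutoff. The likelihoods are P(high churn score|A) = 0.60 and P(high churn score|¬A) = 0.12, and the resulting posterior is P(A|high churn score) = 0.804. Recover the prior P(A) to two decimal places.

In odds form, posterior odds = prior odds × likelihood ratio, so prior odds = posterior odds ÷ LR.
Posterior odds = 0.804/(1−0.804) = 4.1020. LR = 0.60/0.12 = 5.0000.
Prior odds = 4.1020/5.0000 = 0.8204, so P(A) = 0.8204/(1+0.8204) ≈ 0.45.

P(A) = 0.45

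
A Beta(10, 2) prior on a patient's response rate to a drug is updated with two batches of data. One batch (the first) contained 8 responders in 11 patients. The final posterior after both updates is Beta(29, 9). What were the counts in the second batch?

11 responders and 4 non-responders

Sequential conjugate updates are equivalent to a single update on the pooled data, so total successes = posterior α − prior α and total failures = posterior β − prior β.
Total across both batches: 29−10=19 responders, 9−2=7 non-responders.
Subtract the first batch: 19−8=11 responders and 7−3=4 non-responders.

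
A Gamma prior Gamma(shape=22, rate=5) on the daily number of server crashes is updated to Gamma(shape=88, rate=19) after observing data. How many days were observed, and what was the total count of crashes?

n = 14 days with total 66 crashes

A Gamma(α, β) prior (rate parametrization) on a Poisson rate with n observations summing to S gives posterior Gamma(α+S, β+n).
Matching: Σxᵢ = 88 − 22 = 66 and n = 19 − 5 = 14.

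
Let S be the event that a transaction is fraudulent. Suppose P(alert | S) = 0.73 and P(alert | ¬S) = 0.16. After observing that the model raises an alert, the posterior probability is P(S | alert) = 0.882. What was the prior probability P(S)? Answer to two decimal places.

P(S) = 0.62

In odds form, posterior odds = prior odds × likelihood ratio, so prior odds = posterior odds ÷ LR.
Posterior odds = 0.882/(1−0.882) = 7.4746. LR = 0.73/0.16 = 4.5625.
Prior odds = 7.4746/4.5625 = 1.6383, so P(S) = 1.6383/(1+1.6383) ≈ 0.62.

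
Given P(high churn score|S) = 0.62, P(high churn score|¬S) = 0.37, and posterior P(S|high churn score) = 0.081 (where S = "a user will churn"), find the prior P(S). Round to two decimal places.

In odds form, posterior odds = prior odds × likelihood ratio, so prior odds = posterior odds ÷ LR.
Posterior odds = 0.081/(1−0.081) = 0.0881. LR = 0.62/0.37 = 1.6757.
Prior odds = 0.0881/1.6757 = 0.0526, so P(S) = 0.0526/(1+0.0526) ≈ 0.05.

P(S) = 0.05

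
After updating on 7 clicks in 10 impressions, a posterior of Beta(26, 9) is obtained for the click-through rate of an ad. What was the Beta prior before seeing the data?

Beta(19, 6)

A Beta(a, b) prior with s successes and f failures in binomial data gives a Beta(a+s, b+f) posterior.
Subtract the data counts: 26−7=19, 9−3=6.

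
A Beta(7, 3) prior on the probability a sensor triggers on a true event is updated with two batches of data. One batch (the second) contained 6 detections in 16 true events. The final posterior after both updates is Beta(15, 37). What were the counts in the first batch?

Sequential conjugate updates are equivalent to a single update on the pooled data, so total successes = posterior α − prior α and total failures = posterior β − prior β.
Total across both batches: 15−7=8 detections, 37−3=34 misses.
Subtract the second batch: 8−6=2 detections and 34−10=24 misses.

2 detections and 24 misses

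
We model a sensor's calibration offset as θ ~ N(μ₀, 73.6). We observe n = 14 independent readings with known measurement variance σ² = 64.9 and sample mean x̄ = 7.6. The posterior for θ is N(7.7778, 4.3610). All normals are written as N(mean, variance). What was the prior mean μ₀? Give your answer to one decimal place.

μ₀ = 10.6

With known observation variance, the Normal–Normal posterior has precision τ_n = τ₀ + n/σ² and mean μ_n = (τ₀μ₀ + (n/σ²)x̄)/τ_n.
Here τ₀ = 1/73.6 = 0.013587 and τ_data = 14/64.9 = 0.215716, so τ_n = 0.229303.
Rearranging for μ₀: μ₀ = (μ_n·τ_n − τ_data·x̄)/τ₀ = (7.7778·0.229303 − 0.215716·7.6) / 0.013587 = 0.144031/0.013587 ≈ 10.6.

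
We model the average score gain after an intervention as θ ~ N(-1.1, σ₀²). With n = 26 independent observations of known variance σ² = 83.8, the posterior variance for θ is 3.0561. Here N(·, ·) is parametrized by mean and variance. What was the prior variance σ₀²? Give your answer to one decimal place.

For the Normal–Normal model with known σ², precisions add: τ_n = τ₀ + n/σ².
So 1/σ₀² = 1/3.0561 − 26/83.8 = 0.327214 − 0.310263 = 0.016951.
Hence σ₀² = 1/0.016951 ≈ 59.0.

σ₀² = 59.0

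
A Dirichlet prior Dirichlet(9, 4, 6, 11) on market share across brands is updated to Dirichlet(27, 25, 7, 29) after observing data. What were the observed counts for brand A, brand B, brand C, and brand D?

counts (18, 21, 1, 18)

For a Dirichlet(α) prior with multinomial counts c, the posterior is Dirichlet(α + c) componentwise.
Counts are posterior − prior componentwise: 27−9=18, 25−4=21, 7−6=1, 29−11=18.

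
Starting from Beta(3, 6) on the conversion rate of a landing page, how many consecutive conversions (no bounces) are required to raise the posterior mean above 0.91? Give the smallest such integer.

k = 58

After k conversions and 0 bounces the posterior is Beta(3+k, 6), with mean (3+k)/(3+6+k).
Set (3+k)/(9+k) > 0.91 and solve: k > (0.91·9 − 3)/(1 − 0.91) = 57.667.
The smallest integer exceeding 57.667 is 58.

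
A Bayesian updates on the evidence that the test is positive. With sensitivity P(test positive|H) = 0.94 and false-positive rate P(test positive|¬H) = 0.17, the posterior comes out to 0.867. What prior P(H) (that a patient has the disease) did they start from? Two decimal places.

P(H) = 0.54

Bayes' rule in odds form gives O(H|E) = O(H)·[P(E|H)/P(E|¬H)], hence O(H) = O(H|E)/LR.
Posterior odds = 0.867/(1−0.867) = 6.5188. LR = 0.94/0.17 = 5.5294.
Prior odds = 6.5188/5.5294 = 1.1789, so P(H) = 1.1789/(1+1.1789) ≈ 0.54.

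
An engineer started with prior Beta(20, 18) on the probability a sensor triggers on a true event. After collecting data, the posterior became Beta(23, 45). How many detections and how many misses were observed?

Beta is conjugate to the binomial likelihood: posterior = Beta(α+s, β+f).
So s = 23 − 20 = 3 and f = 45 − 18 = 27.

3 detections and 27 misses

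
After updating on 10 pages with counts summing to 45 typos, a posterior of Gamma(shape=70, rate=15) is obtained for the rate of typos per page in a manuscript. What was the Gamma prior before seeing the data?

Gamma(shape=25, rate=5)

Gamma–Poisson conjugacy: posterior shape = α + Σxᵢ, posterior rate = β + n.
So α = 70 − 45 = 25 and β = 15 − 10 = 5.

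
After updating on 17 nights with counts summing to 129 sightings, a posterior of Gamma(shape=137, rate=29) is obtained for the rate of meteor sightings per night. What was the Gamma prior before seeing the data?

A Gamma(α, β) prior (rate parametrization) on a Poisson rate with n observations summing to S gives posterior Gamma(α+S, β+n).
So α = 137 − 129 = 8 and β = 29 − 17 = 12.

Gamma(shape=8, rate=12)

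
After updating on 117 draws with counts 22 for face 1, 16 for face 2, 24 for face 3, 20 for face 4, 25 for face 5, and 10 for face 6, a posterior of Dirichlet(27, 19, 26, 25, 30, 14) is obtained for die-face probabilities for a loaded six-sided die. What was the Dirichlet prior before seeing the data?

For a Dirichlet(α) prior with multinomial counts c, the posterior is Dirichlet(α + c) componentwise.
Subtract each count from the matching posterior parameter: 27−22=5, 19−16=3, 26−24=2, 25−20=5, 30−25=5, 14−10=4.

Dirichlet(5, 3, 2, 5, 5, 4)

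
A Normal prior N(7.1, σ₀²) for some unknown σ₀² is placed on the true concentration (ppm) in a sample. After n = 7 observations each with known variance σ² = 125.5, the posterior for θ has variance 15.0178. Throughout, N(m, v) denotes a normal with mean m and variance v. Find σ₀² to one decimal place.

σ₀² = 92.5

For the Normal–Normal model with known σ², precisions add: τ_n = τ₀ + n/σ².
So 1/σ₀² = 1/15.0178 − 7/125.5 = 0.066588 − 0.055777 = 0.010811.
Hence σ₀² = 1/0.010811 ≈ 92.5.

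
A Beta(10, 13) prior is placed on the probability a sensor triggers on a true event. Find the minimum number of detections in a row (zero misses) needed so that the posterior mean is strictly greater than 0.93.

After k detections and 0 misses the posterior is Beta(10+k, 13), with mean (10+k)/(10+13+k).
Set (10+k)/(23+k) > 0.93 and solve: k > (0.93·23 − 10)/(1 − 0.93) = 162.714.
The smallest integer exceeding 162.714 is 163, and checking k=163: (173)/(186) = 0.9301 > 0.93.

k = 163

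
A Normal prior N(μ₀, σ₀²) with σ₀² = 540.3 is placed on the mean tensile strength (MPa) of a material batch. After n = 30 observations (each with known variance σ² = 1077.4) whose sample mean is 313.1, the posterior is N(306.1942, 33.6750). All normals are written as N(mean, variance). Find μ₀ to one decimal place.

μ₀ = 202.3

The posterior mean is a precision-weighted average: μ_n = (τ₀μ₀ + τ_data·x̄)/(τ₀+τ_data), with τ₀=1/σ₀² and τ_data=n/σ².
Here τ₀ = 1/540.3 = 0.001851 and τ_data = 30/1077.4 = 0.027845, so τ_n = 0.029696.
Rearranging for μ₀: μ₀ = (μ_n·τ_n − τ_data·x̄)/τ₀ = (306.1942·0.029696 − 0.027845·313.1) / 0.001851 = 0.374473/0.001851 ≈ 202.3.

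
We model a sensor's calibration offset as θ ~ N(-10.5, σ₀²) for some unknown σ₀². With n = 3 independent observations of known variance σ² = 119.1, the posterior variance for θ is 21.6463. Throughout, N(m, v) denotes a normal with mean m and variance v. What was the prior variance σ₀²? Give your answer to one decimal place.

For the Normal–Normal model with known σ², precisions add: τ_n = τ₀ + n/σ².
So 1/σ₀² = 1/21.6463 − 3/119.1 = 0.046197 − 0.025189 = 0.021008.
Hence σ₀² = 1/0.021008 ≈ 47.6.

σ₀² = 47.6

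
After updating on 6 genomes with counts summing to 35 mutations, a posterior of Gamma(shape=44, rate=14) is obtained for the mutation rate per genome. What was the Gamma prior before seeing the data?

Gamma–Poisson conjugacy: posterior shape = α + Σxᵢ, posterior rate = β + n.
So α = 44 − 35 = 9 and β = 14 − 6 = 8.

Gamma(shape=9, rate=8)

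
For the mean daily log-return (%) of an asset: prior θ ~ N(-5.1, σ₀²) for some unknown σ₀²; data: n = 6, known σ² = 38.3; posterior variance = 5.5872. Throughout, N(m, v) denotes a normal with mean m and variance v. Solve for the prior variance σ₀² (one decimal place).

Posterior precision equals prior precision plus data precision: 1/σ_n² = 1/σ₀² + n/σ².
So 1/σ₀² = 1/5.5872 − 6/38.3 = 0.178981 − 0.156658 = 0.022323.
Hence σ₀² = 1/0.022323 ≈ 44.8.

σ₀² = 44.8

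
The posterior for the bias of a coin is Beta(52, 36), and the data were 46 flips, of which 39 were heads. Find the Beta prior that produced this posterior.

Beta(13, 29)

A Beta(a, b) prior with s successes and f failures in binomial data gives a Beta(a+s, b+f) posterior.
So a = 52 − 39 = 13 and b = 36 − 7 = 29.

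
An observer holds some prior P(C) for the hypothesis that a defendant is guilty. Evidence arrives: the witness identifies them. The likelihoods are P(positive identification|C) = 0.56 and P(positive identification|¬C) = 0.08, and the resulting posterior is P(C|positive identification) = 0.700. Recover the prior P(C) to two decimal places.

In odds form, posterior odds = prior odds × likelihood ratio, so prior odds = posterior odds ÷ LR.
Posterior odds = 0.700/(1−0.700) = 2.3333. LR = 0.56/0.08 = 7.0000.
Prior odds = 2.3333/7.0000 = 0.3333, so P(C) = 0.3333/(1+0.3333) ≈ 0.25.

P(C) = 0.25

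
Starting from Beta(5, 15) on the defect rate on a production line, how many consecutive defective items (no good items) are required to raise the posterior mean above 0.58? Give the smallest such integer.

k = 16

After k defective items and 0 good items the posterior is Beta(5+k, 15), with mean (5+k)/(5+15+k).
Set (5+k)/(20+k) > 0.58 and solve: k > (0.58·20 − 5)/(1 − 0.58) = 15.714.
The smallest integer exceeding 15.714 is 16, and checking k=16: (21)/(36) = 0.5833 > 0.58.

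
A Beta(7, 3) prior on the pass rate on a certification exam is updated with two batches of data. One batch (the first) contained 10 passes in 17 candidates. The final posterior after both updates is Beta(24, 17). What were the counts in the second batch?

Because Beta–binomial updating is additive in the counts, the combined data contributed (α_post−α_prior, β_post−β_prior) successes and failures.
Total across both batches: 24−7=17 passes, 17−3=14 failures.
Subtract the first batch: 17−10=7 passes and 14−7=7 failures.

7 passes and 7 failures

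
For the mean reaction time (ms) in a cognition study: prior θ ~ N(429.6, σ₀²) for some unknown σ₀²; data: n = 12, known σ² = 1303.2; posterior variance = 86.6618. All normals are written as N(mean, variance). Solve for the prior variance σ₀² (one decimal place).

σ₀² = 429.0

For the Normal–Normal model with known σ², precisions add: τ_n = τ₀ + n/σ².
So 1/σ₀² = 1/86.6618 − 12/1303.2 = 0.011539 − 0.009208 = 0.002331.
Hence σ₀² = 1/0.002331 ≈ 429.0.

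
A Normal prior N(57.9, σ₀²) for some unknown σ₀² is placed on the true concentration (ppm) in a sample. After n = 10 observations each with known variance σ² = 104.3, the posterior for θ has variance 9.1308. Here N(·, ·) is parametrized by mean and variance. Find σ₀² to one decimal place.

σ₀² = 73.3

For the Normal–Normal model with known σ², precisions add: τ_n = τ₀ + n/σ².
So 1/σ₀² = 1/9.1308 − 10/104.3 = 0.109519 − 0.095877 = 0.013642.
Hence σ₀² = 1/0.013642 ≈ 73.3.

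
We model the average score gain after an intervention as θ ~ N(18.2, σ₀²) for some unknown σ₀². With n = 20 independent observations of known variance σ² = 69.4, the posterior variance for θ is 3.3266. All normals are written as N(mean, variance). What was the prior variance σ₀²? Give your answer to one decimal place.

σ₀² = 80.5

For the Normal–Normal model with known σ², precisions add: τ_n = τ₀ + n/σ².
So 1/σ₀² = 1/3.3266 − 20/69.4 = 0.300607 − 0.288184 = 0.012423.
Hence σ₀² = 1/0.012423 ≈ 80.5.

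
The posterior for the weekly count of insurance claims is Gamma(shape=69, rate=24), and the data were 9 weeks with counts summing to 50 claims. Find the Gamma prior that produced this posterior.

A Gamma(α, β) prior (rate parametrization) on a Poisson rate with n observations summing to S gives posterior Gamma(α+S, β+n).
So α = 69 − 50 = 19 and β = 24 − 9 = 15.

Gamma(shape=19, rate=15)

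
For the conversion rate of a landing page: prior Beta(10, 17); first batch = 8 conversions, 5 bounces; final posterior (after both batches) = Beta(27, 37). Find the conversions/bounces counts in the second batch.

9 conversions and 15 bounces

Because Beta–binomial updating is additive in the counts, the combined data contributed (α_post−α_prior, β_post−β_prior) successes and failures.
Total across both batches: 27−10=17 conversions, 37−17=20 bounces.
Subtract the first batch: 17−8=9 conversions and 20−5=15 bounces.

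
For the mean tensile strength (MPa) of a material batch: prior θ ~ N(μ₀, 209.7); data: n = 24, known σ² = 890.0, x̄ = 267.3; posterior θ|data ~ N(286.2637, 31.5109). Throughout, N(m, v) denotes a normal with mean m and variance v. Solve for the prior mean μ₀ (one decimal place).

The posterior mean is a precision-weighted average: μ_n = (τ₀μ₀ + τ_data·x̄)/(τ₀+τ_data), with τ₀=1/σ₀² and τ_data=n/σ².
Here τ₀ = 1/209.7 = 0.004769 and τ_data = 24/890.0 = 0.026966, so τ_n = 0.031735.
Rearranging for μ₀: μ₀ = (μ_n·τ_n − τ_data·x̄)/τ₀ = (286.2637·0.031735 − 0.026966·267.3) / 0.004769 = 1.876567/0.004769 ≈ 393.5.

μ₀ = 393.5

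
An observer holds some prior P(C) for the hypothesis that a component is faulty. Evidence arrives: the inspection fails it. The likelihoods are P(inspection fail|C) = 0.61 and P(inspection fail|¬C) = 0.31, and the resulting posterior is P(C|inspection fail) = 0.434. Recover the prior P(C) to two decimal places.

P(C) = 0.28

In odds form, posterior odds = prior odds × likelihood ratio, so prior odds = posterior odds ÷ LR.
Posterior odds = 0.434/(1−0.434) = 0.7668. LR = 0.61/0.31 = 1.9677.
Prior odds = 0.7668/1.9677 = 0.3897, so P(C) = 0.3897/(1+0.3897) ≈ 0.28.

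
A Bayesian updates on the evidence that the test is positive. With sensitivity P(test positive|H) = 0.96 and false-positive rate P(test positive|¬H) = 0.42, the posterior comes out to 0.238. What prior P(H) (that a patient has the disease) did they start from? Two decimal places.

In odds form, posterior odds = prior odds × likelihood ratio, so prior odds = posterior odds ÷ LR.
Posterior odds = 0.238/(1−0.238) = 0.3123. LR = 0.96/0.42 = 2.2857.
Prior odds = 0.3123/2.2857 = 0.1366, so P(H) = 0.1366/(1+0.1366) ≈ 0.12.

P(H) = 0.12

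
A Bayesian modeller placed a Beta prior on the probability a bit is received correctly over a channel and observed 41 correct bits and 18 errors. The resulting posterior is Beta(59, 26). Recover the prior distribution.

A Beta(α, β) prior with s successes and f failures in binomial data gives a Beta(α+s, β+f) posterior.
Subtract the data counts: 59−41=18, 26−18=8.

Beta(18, 8)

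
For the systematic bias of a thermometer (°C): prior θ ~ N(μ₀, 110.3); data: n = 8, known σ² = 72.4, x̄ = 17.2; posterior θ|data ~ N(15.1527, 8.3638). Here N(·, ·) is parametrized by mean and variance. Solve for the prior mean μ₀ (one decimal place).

μ₀ = -9.8

The posterior mean is a precision-weighted average: μ_n = (τ₀μ₀ + τ_data·x̄)/(τ₀+τ_data), with τ₀=1/σ₀² and τ_data=n/σ².
Here τ₀ = 1/110.3 = 0.009066 and τ_data = 8/72.4 = 0.110497, so τ_n = 0.119563.
Rearranging for μ₀: μ₀ = (μ_n·τ_n − τ_data·x̄)/τ₀ = (15.1527·0.119563 − 0.110497·17.2) / 0.009066 = -0.088846/0.009066 ≈ -9.8.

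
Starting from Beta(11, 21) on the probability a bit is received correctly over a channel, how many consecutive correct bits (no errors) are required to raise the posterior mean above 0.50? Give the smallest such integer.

k = 11

After k correct bits and 0 errors the posterior is Beta(11+k, 21), with mean (11+k)/(11+21+k).
Set (11+k)/(32+k) > 0.50 and solve: k > (0.50·32 − 11)/(1 − 0.50) = 10.000.
The smallest integer exceeding 10.000 is 11, and checking k=11: (22)/(43) = 0.5116 > 0.50.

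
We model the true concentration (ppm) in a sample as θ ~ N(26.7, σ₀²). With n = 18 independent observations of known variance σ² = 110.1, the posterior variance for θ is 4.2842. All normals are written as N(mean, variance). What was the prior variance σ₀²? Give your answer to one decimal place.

Posterior precision equals prior precision plus data precision: 1/σ_n² = 1/σ₀² + n/σ².
So 1/σ₀² = 1/4.2842 − 18/110.1 = 0.233416 − 0.163488 = 0.069928.
Hence σ₀² = 1/0.069928 ≈ 14.3.

σ₀² = 14.3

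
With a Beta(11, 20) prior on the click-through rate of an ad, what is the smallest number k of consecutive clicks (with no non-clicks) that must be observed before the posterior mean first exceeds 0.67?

k = 30

After k clicks and 0 non-clicks the posterior is Beta(11+k, 20), with mean (11+k)/(11+20+k).
Set (11+k)/(31+k) > 0.67 and solve: k > (0.67·31 − 11)/(1 − 0.67) = 29.606.
The smallest integer exceeding 29.606 is 30.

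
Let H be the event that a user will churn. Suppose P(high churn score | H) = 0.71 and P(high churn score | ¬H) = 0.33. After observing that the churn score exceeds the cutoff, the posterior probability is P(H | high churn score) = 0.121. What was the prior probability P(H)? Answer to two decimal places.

P(H) = 0.06

Bayes' rule in odds form gives O(H|E) = O(H)·[P(E|H)/P(E|¬H)], hence O(H) = O(H|E)/LR.
Posterior odds = 0.121/(1−0.121) = 0.1377. LR = 0.71/0.33 = 2.1515.
Prior odds = 0.1377/2.1515 = 0.0640, so P(H) = 0.0640/(1+0.0640) ≈ 0.06.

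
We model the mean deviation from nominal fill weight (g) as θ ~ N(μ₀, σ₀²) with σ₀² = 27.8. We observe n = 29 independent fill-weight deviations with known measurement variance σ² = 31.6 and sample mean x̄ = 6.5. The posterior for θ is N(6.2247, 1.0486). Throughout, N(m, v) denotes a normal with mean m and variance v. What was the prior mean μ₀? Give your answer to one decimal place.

The posterior mean is a precision-weighted average: μ_n = (τ₀μ₀ + τ_data·x̄)/(τ₀+τ_data), with τ₀=1/σ₀² and τ_data=n/σ².
Here τ₀ = 1/27.8 = 0.035971 and τ_data = 29/31.6 = 0.917722, so τ_n = 0.953693.
Rearranging for μ₀: μ₀ = (μ_n·τ_n − τ_data·x̄)/τ₀ = (6.2247·0.953693 − 0.917722·6.5) / 0.035971 = -0.028740/0.035971 ≈ -0.8.

μ₀ = -0.8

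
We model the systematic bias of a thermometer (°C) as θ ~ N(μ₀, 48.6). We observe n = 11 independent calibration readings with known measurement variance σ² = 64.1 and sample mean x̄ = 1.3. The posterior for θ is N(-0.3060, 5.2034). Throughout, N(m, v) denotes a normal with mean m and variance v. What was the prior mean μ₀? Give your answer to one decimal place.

The posterior mean is a precision-weighted average: μ_n = (τ₀μ₀ + τ_data·x̄)/(τ₀+τ_data), with τ₀=1/σ₀² and τ_data=n/σ².
Here τ₀ = 1/48.6 = 0.020576 and τ_data = 11/64.1 = 0.171607, so τ_n = 0.192183.
Rearranging for μ₀: μ₀ = (μ_n·τ_n − τ_data·x̄)/τ₀ = (-0.3060·0.192183 − 0.171607·1.3) / 0.020576 = -0.281897/0.020576 ≈ -13.7.

μ₀ = -13.7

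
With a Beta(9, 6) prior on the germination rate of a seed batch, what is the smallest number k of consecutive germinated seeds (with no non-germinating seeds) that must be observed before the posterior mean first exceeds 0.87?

After k germinated seeds and 0 non-germinating seeds the posterior is Beta(9+k, 6), with mean (9+k)/(9+6+k).
Set (9+k)/(15+k) > 0.87 and solve: k > (0.87·15 − 9)/(1 − 0.87) = 31.154.
The smallest integer exceeding 31.154 is 32, and checking k=32: (41)/(47) = 0.8723 > 0.87.

k = 32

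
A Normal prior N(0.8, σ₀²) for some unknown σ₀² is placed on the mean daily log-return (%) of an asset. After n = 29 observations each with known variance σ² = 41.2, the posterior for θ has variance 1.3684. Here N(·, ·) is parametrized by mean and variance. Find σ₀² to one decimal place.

Posterior precision equals prior precision plus data precision: 1/σ_n² = 1/σ₀² + n/σ².
So 1/σ₀² = 1/1.3684 − 29/41.2 = 0.730780 − 0.703883 = 0.026897.
Hence σ₀² = 1/0.026897 ≈ 37.2.

σ₀² = 37.2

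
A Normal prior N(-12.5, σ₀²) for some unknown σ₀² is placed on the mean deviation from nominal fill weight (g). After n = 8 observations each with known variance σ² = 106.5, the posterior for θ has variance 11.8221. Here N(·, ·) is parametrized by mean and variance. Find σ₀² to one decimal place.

For the Normal–Normal model with known σ², precisions add: τ_n = τ₀ + n/σ².
So 1/σ₀² = 1/11.8221 − 8/106.5 = 0.084587 − 0.075117 = 0.009470.
Hence σ₀² = 1/0.009470 ≈ 105.6.

σ₀² = 105.6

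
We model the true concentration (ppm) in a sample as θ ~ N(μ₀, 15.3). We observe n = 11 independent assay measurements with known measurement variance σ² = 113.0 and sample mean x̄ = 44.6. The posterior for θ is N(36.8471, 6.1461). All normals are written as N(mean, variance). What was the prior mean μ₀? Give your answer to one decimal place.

μ₀ = 25.3

With known observation variance, the Normal–Normal posterior has precision τ_n = τ₀ + n/σ² and mean μ_n = (τ₀μ₀ + (n/σ²)x̄)/τ_n.
Here τ₀ = 1/15.3 = 0.065359 and τ_data = 11/113.0 = 0.097345, so τ_n = 0.162704.
Rearranging for μ₀: μ₀ = (μ_n·τ_n − τ_data·x̄)/τ₀ = (36.8471·0.162704 − 0.097345·44.6) / 0.065359 = 1.653584/0.065359 ≈ 25.3.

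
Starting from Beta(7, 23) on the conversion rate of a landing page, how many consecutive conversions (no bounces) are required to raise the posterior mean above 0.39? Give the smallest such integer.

After k conversions and 0 bounces the posterior is Beta(7+k, 23), with mean (7+k)/(7+23+k).
Set (7+k)/(30+k) > 0.39 and solve: k > (0.39·30 − 7)/(1 − 0.39) = 7.705.
The smallest integer exceeding 7.705 is 8, and checking k=8: (15)/(38) = 0.3947 > 0.39.

k = 8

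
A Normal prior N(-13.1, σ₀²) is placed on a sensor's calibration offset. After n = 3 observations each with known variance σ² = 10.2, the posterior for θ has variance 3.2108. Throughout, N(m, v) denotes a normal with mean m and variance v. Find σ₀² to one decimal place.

For the Normal–Normal model with known σ², precisions add: τ_n = τ₀ + n/σ².
So 1/σ₀² = 1/3.2108 − 3/10.2 = 0.311449 − 0.294118 = 0.017331.
Hence σ₀² = 1/0.017331 ≈ 57.7.

σ₀² = 57.7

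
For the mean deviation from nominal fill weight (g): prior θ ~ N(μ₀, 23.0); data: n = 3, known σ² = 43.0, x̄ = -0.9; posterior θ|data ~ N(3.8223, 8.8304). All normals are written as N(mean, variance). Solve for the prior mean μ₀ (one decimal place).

μ₀ = 11.4

The posterior mean is a precision-weighted average: μ_n = (τ₀μ₀ + τ_data·x̄)/(τ₀+τ_data), with τ₀=1/σ₀² and τ_data=n/σ².
Here τ₀ = 1/23.0 = 0.043478 and τ_data = 3/43.0 = 0.069767, so τ_n = 0.113245.
Rearranging for μ₀: μ₀ = (μ_n·τ_n − τ_data·x̄)/τ₀ = (3.8223·0.113245 − 0.069767·-0.9) / 0.043478 = 0.495647/0.043478 ≈ 11.4.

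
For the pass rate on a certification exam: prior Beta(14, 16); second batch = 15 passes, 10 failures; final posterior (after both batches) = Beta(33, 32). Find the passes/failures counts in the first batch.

Sequential conjugate updates are equivalent to a single update on the pooled data, so total successes = posterior α − prior α and total failures = posterior β − prior β.
Total across both batches: 33−14=19 passes, 32−16=16 failures.
Subtract the second batch: 19−15=4 passes and 16−10=6 failures.

4 passes and 6 failures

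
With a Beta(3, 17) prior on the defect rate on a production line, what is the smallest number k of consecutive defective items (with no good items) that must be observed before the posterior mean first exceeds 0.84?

After k defective items and 0 good items the posterior is Beta(3+k, 17), with mean (3+k)/(3+17+k).
Set (3+k)/(20+k) > 0.84 and solve: k > (0.84·20 − 3)/(1 − 0.84) = 86.250.
The smallest integer exceeding 86.250 is 87.

k = 87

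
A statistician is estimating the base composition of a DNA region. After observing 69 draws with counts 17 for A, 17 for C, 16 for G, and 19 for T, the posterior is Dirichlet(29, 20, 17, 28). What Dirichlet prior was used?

For a Dirichlet(α) prior with multinomial counts c, the posterior is Dirichlet(α + c) componentwise.
Subtract each count from the matching posterior parameter: 29−17=12, 20−17=3, 17−16=1, 28−19=9.

Dirichlet(12, 3, 1, 9)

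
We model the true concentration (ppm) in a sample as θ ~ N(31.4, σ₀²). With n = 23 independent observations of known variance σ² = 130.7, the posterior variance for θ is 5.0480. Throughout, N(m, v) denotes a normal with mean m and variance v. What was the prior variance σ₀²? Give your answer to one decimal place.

σ₀² = 45.2

For the Normal–Normal model with known σ², precisions add: τ_n = τ₀ + n/σ².
So 1/σ₀² = 1/5.0480 − 23/130.7 = 0.198098 − 0.175976 = 0.022122.
Hence σ₀² = 1/0.022122 ≈ 45.2.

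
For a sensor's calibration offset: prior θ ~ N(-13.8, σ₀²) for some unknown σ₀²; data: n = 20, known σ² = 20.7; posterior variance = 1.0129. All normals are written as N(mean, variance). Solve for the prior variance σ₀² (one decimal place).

For the Normal–Normal model with known σ², precisions add: τ_n = τ₀ + n/σ².
So 1/σ₀² = 1/1.0129 − 20/20.7 = 0.987264 − 0.966184 = 0.021080.
Hence σ₀² = 1/0.021080 ≈ 47.4.

σ₀² = 47.4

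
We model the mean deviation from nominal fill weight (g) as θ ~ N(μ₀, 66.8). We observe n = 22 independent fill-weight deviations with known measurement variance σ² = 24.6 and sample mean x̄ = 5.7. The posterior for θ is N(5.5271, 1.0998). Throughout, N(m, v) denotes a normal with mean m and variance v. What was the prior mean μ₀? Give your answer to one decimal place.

μ₀ = -4.8

With known observation variance, the Normal–Normal posterior has precision τ_n = τ₀ + n/σ² and mean μ_n = (τ₀μ₀ + (n/σ²)x̄)/τ_n.
Here τ₀ = 1/66.8 = 0.014970 and τ_data = 22/24.6 = 0.894309, so τ_n = 0.909279.
Rearranging for μ₀: μ₀ = (μ_n·τ_n − τ_data·x̄)/τ₀ = (5.5271·0.909279 − 0.894309·5.7) / 0.014970 = -0.071885/0.014970 ≈ -4.8.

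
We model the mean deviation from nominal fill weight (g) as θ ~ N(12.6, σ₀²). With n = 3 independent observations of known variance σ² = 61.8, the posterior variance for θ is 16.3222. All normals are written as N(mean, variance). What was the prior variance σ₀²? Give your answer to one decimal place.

σ₀² = 78.6

For the Normal–Normal model with known σ², precisions add: τ_n = τ₀ + n/σ².
So 1/σ₀² = 1/16.3222 − 3/61.8 = 0.061266 − 0.048544 = 0.012722.
Hence σ₀² = 1/0.012722 ≈ 78.6.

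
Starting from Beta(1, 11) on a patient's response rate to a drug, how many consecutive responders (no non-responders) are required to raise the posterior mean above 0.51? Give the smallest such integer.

After k responders and 0 non-responders the posterior is Beta(1+k, 11), with mean (1+k)/(1+11+k).
Set (1+k)/(12+k) > 0.51 and solve: k > (0.51·12 − 1)/(1 − 0.51) = 10.449.
The smallest integer exceeding 10.449 is 11, and checking k=11: (12)/(23) = 0.5217 > 0.51.

k = 11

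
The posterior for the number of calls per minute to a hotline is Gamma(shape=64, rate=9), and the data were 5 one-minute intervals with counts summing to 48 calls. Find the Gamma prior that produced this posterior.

Gamma(shape=16, rate=4)

A Gamma(α, β) prior (rate parametrization) on a Poisson rate with n observations summing to S gives posterior Gamma(α+S, β+n).
So α = 64 − 48 = 16 and β = 9 − 5 = 4.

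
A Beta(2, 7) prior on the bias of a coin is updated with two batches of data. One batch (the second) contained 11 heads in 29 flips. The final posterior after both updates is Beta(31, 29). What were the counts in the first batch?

18 heads and 4 tails

Because Beta–binomial updating is additive in the counts, the combined data contributed (α_post−α_prior, β_post−β_prior) successes and failures.
Total across both batches: 31−2=29 heads, 29−7=22 tails.
Subtract the second batch: 29−11=18 heads and 22−18=4 tails.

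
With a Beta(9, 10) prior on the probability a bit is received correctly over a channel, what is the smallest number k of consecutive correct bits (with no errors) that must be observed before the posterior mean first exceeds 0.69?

After k correct bits and 0 errors the posterior is Beta(9+k, 10), with mean (9+k)/(9+10+k).
Set (9+k)/(19+k) > 0.69 and solve: k > (0.69·19 − 9)/(1 − 0.69) = 13.258.
The smallest integer exceeding 13.258 is 14.

k = 14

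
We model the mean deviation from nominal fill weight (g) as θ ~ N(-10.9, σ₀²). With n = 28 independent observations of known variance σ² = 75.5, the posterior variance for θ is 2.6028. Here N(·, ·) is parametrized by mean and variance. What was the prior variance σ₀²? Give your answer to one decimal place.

σ₀² = 75.0

For the Normal–Normal model with known σ², precisions add: τ_n = τ₀ + n/σ².
So 1/σ₀² = 1/2.6028 − 28/75.5 = 0.384202 − 0.370861 = 0.013341.
Hence σ₀² = 1/0.013341 ≈ 75.0.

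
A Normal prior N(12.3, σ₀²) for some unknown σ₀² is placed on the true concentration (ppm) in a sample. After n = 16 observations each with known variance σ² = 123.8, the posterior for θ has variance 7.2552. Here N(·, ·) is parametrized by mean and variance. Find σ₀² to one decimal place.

σ₀² = 116.4

For the Normal–Normal model with known σ², precisions add: τ_n = τ₀ + n/σ².
So 1/σ₀² = 1/7.2552 − 16/123.8 = 0.137832 − 0.129241 = 0.008591.
Hence σ₀² = 1/0.008591 ≈ 116.4.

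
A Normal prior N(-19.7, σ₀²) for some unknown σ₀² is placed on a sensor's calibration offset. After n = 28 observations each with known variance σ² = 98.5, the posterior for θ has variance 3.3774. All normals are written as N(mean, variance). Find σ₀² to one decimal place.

Posterior precision equals prior precision plus data precision: 1/σ_n² = 1/σ₀² + n/σ².
So 1/σ₀² = 1/3.3774 − 28/98.5 = 0.296086 − 0.284264 = 0.011822.
Hence σ₀² = 1/0.011822 ≈ 84.6.

σ₀² = 84.6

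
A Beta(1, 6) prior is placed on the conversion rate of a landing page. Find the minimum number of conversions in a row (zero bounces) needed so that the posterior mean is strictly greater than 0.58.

k = 8

After k conversions and 0 bounces the posterior is Beta(1+k, 6), with mean (1+k)/(1+6+k).
Set (1+k)/(7+k) > 0.58 and solve: k > (0.58·7 − 1)/(1 − 0.58) = 7.286.
The smallest integer exceeding 7.286 is 8, and checking k=8: (9)/(15) = 0.6000 > 0.58.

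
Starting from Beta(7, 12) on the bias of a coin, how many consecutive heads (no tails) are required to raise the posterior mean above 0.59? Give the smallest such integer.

After k heads and 0 tails the posterior is Beta(7+k, 12), with mean (7+k)/(7+12+k).
Set (7+k)/(19+k) > 0.59 and solve: k > (0.59·19 − 7)/(1 − 0.59) = 10.268.
The smallest integer exceeding 10.268 is 11.

k = 11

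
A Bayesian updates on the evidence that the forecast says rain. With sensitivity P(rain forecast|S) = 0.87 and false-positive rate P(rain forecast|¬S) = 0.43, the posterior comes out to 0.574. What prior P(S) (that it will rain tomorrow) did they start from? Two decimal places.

P(S) = 0.40

In odds form, posterior odds = prior odds × likelihood ratio, so prior odds = posterior odds ÷ LR.
Posterior odds = 0.574/(1−0.574) = 1.3474. LR = 0.87/0.43 = 2.0233.
Prior odds = 1.3474/2.0233 = 0.6659, so P(S) = 0.6659/(1+0.6659) ≈ 0.40.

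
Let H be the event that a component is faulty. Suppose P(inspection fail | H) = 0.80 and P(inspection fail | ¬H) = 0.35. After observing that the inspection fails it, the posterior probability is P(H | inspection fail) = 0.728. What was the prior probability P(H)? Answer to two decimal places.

P(H) = 0.54

In odds form, posterior odds = prior odds × likelihood ratio, so prior odds = posterior odds ÷ LR.
Posterior odds = 0.728/(1−0.728) = 2.6765. LR = 0.80/0.35 = 2.2857.
Prior odds = 2.6765/2.2857 = 1.1710, so P(H) = 1.1710/(1+1.1710) ≈ 0.54.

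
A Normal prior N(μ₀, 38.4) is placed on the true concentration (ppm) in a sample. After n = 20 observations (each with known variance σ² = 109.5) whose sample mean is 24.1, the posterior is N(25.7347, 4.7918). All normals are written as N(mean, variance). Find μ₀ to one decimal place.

The posterior mean is a precision-weighted average: μ_n = (τ₀μ₀ + τ_data·x̄)/(τ₀+τ_data), with τ₀=1/σ₀² and τ_data=n/σ².
Here τ₀ = 1/38.4 = 0.026042 and τ_data = 20/109.5 = 0.182648, so τ_n = 0.208690.
Rearranging for μ₀: μ₀ = (μ_n·τ_n − τ_data·x̄)/τ₀ = (25.7347·0.208690 − 0.182648·24.1) / 0.026042 = 0.968758/0.026042 ≈ 37.2.

μ₀ = 37.2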